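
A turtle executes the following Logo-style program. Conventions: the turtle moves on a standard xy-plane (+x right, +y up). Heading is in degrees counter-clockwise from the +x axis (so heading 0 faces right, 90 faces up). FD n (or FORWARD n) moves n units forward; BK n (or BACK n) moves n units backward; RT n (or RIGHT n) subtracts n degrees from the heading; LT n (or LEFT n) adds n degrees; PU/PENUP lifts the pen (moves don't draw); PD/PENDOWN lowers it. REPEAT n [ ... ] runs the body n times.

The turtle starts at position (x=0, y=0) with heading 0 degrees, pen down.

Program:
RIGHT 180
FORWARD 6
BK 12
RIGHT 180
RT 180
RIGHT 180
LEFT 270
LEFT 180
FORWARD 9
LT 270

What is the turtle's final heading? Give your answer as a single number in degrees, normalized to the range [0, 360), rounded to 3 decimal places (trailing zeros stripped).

Executing turtle program step by step:
Start: pos=(0,0), heading=0, pen down
RT 180: heading 0 -> 180
FD 6: (0,0) -> (-6,0) [heading=180, draw]
BK 12: (-6,0) -> (6,0) [heading=180, draw]
RT 180: heading 180 -> 0
RT 180: heading 0 -> 180
RT 180: heading 180 -> 0
LT 270: heading 0 -> 270
LT 180: heading 270 -> 90
FD 9: (6,0) -> (6,9) [heading=90, draw]
LT 270: heading 90 -> 0
Final: pos=(6,9), heading=0, 3 segment(s) drawn

Answer: 0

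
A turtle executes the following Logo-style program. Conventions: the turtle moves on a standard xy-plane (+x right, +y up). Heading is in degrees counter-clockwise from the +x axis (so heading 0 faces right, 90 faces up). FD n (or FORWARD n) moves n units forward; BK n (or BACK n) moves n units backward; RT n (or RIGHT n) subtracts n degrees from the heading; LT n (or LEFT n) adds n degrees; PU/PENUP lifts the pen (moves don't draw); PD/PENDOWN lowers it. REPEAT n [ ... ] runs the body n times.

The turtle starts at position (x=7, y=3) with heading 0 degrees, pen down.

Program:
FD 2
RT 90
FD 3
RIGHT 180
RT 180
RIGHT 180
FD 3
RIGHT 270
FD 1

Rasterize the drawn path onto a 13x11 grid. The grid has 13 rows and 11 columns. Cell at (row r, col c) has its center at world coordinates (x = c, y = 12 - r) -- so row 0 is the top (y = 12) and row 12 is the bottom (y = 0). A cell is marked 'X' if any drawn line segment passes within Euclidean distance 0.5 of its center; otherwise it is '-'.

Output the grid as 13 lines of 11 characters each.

Segment 0: (7,3) -> (9,3)
Segment 1: (9,3) -> (9,0)
Segment 2: (9,0) -> (9,3)
Segment 3: (9,3) -> (8,3)

Answer: -----------
-----------
-----------
-----------
-----------
-----------
-----------
-----------
-----------
-------XXX-
---------X-
---------X-
---------X-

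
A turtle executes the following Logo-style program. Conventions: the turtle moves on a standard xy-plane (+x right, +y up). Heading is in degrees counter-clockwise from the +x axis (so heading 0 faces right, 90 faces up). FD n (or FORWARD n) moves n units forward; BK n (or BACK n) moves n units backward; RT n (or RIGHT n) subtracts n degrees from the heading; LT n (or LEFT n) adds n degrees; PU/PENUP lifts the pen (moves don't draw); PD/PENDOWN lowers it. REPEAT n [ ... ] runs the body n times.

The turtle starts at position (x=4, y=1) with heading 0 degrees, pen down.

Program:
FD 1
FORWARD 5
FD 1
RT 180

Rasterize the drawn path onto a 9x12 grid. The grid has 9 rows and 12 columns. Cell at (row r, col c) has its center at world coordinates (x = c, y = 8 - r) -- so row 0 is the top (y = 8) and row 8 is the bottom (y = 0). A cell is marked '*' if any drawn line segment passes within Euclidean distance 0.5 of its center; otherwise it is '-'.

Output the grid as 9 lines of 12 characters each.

Answer: ------------
------------
------------
------------
------------
------------
------------
----********
------------

Derivation:
Segment 0: (4,1) -> (5,1)
Segment 1: (5,1) -> (10,1)
Segment 2: (10,1) -> (11,1)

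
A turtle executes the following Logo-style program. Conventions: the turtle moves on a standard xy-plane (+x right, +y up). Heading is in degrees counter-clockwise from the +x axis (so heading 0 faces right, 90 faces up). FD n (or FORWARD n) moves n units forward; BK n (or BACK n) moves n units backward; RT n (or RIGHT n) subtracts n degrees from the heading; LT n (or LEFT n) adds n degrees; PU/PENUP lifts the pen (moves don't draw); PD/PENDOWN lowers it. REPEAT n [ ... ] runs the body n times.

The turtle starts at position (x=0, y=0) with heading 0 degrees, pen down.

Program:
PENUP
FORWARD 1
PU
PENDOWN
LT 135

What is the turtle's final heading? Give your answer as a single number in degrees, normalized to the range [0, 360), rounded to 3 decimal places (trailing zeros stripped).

Answer: 135

Derivation:
Executing turtle program step by step:
Start: pos=(0,0), heading=0, pen down
PU: pen up
FD 1: (0,0) -> (1,0) [heading=0, move]
PU: pen up
PD: pen down
LT 135: heading 0 -> 135
Final: pos=(1,0), heading=135, 0 segment(s) drawn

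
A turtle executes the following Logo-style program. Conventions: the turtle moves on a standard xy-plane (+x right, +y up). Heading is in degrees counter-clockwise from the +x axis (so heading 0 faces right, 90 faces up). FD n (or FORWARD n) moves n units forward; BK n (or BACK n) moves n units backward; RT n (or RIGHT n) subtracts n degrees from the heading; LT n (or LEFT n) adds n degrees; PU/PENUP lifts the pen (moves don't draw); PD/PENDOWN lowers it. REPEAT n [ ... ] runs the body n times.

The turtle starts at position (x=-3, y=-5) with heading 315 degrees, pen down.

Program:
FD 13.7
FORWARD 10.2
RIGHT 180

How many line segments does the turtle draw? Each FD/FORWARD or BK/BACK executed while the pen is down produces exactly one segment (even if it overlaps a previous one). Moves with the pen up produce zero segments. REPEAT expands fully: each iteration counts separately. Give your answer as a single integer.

Answer: 2

Derivation:
Executing turtle program step by step:
Start: pos=(-3,-5), heading=315, pen down
FD 13.7: (-3,-5) -> (6.687,-14.687) [heading=315, draw]
FD 10.2: (6.687,-14.687) -> (13.9,-21.9) [heading=315, draw]
RT 180: heading 315 -> 135
Final: pos=(13.9,-21.9), heading=135, 2 segment(s) drawn
Segments drawn: 2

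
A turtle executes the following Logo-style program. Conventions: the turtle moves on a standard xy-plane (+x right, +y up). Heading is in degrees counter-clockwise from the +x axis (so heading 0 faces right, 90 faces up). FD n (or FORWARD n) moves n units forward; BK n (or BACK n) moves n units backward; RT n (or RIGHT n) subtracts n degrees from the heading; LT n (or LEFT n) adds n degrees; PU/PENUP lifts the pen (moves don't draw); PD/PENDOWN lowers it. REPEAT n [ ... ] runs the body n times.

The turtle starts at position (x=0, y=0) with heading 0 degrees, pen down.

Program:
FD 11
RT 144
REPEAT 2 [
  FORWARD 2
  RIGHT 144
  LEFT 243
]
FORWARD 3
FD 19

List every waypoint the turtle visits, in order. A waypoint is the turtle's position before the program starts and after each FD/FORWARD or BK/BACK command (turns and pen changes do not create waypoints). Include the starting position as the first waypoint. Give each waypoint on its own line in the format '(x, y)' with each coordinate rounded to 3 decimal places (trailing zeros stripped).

Answer: (0, 0)
(11, 0)
(9.382, -1.176)
(10.796, -2.59)
(12.56, -0.163)
(23.727, 15.209)

Derivation:
Executing turtle program step by step:
Start: pos=(0,0), heading=0, pen down
FD 11: (0,0) -> (11,0) [heading=0, draw]
RT 144: heading 0 -> 216
REPEAT 2 [
  -- iteration 1/2 --
  FD 2: (11,0) -> (9.382,-1.176) [heading=216, draw]
  RT 144: heading 216 -> 72
  LT 243: heading 72 -> 315
  -- iteration 2/2 --
  FD 2: (9.382,-1.176) -> (10.796,-2.59) [heading=315, draw]
  RT 144: heading 315 -> 171
  LT 243: heading 171 -> 54
]
FD 3: (10.796,-2.59) -> (12.56,-0.163) [heading=54, draw]
FD 19: (12.56,-0.163) -> (23.727,15.209) [heading=54, draw]
Final: pos=(23.727,15.209), heading=54, 5 segment(s) drawn
Waypoints (6 total):
(0, 0)
(11, 0)
(9.382, -1.176)
(10.796, -2.59)
(12.56, -0.163)
(23.727, 15.209)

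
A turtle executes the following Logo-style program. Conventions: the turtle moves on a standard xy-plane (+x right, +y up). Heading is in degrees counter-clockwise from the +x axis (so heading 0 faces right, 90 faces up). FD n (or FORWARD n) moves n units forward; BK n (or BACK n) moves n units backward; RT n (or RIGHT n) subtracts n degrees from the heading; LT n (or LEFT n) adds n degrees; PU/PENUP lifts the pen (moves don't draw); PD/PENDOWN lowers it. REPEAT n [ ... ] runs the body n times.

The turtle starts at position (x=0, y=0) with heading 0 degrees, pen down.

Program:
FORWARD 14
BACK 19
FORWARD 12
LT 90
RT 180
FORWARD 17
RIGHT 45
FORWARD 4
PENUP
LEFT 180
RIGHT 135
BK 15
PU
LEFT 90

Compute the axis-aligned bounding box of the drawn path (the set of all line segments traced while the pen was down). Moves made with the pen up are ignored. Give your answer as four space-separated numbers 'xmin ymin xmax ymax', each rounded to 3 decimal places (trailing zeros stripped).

Answer: -5 -19.828 14 0

Derivation:
Executing turtle program step by step:
Start: pos=(0,0), heading=0, pen down
FD 14: (0,0) -> (14,0) [heading=0, draw]
BK 19: (14,0) -> (-5,0) [heading=0, draw]
FD 12: (-5,0) -> (7,0) [heading=0, draw]
LT 90: heading 0 -> 90
RT 180: heading 90 -> 270
FD 17: (7,0) -> (7,-17) [heading=270, draw]
RT 45: heading 270 -> 225
FD 4: (7,-17) -> (4.172,-19.828) [heading=225, draw]
PU: pen up
LT 180: heading 225 -> 45
RT 135: heading 45 -> 270
BK 15: (4.172,-19.828) -> (4.172,-4.828) [heading=270, move]
PU: pen up
LT 90: heading 270 -> 0
Final: pos=(4.172,-4.828), heading=0, 5 segment(s) drawn

Segment endpoints: x in {-5, 0, 4.172, 7, 7, 14}, y in {-19.828, -17, 0}
xmin=-5, ymin=-19.828, xmax=14, ymax=0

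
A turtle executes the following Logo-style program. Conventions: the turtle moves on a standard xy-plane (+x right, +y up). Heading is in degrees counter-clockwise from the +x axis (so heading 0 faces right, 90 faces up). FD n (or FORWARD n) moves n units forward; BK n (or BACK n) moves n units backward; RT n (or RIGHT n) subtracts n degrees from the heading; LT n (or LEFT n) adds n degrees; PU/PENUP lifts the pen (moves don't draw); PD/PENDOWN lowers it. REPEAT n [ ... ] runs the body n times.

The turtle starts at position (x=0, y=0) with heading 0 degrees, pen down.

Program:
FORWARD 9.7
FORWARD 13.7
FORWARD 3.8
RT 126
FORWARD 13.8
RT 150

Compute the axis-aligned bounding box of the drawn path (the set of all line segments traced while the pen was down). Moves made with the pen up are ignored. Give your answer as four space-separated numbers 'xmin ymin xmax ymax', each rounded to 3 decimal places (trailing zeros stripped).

Answer: 0 -11.164 27.2 0

Derivation:
Executing turtle program step by step:
Start: pos=(0,0), heading=0, pen down
FD 9.7: (0,0) -> (9.7,0) [heading=0, draw]
FD 13.7: (9.7,0) -> (23.4,0) [heading=0, draw]
FD 3.8: (23.4,0) -> (27.2,0) [heading=0, draw]
RT 126: heading 0 -> 234
FD 13.8: (27.2,0) -> (19.089,-11.164) [heading=234, draw]
RT 150: heading 234 -> 84
Final: pos=(19.089,-11.164), heading=84, 4 segment(s) drawn

Segment endpoints: x in {0, 9.7, 19.089, 23.4, 27.2}, y in {-11.164, 0}
xmin=0, ymin=-11.164, xmax=27.2, ymax=0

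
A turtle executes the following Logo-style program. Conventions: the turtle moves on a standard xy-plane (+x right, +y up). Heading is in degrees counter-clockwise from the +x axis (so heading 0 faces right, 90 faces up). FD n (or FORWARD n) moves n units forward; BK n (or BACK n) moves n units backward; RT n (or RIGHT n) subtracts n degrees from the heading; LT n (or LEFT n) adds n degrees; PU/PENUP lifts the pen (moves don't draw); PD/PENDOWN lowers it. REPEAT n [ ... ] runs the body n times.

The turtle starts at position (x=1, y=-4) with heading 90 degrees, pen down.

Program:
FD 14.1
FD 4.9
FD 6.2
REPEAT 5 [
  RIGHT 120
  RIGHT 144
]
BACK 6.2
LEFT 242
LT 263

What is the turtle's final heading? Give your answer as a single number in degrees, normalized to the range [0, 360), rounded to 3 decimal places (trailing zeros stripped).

Answer: 355

Derivation:
Executing turtle program step by step:
Start: pos=(1,-4), heading=90, pen down
FD 14.1: (1,-4) -> (1,10.1) [heading=90, draw]
FD 4.9: (1,10.1) -> (1,15) [heading=90, draw]
FD 6.2: (1,15) -> (1,21.2) [heading=90, draw]
REPEAT 5 [
  -- iteration 1/5 --
  RT 120: heading 90 -> 330
  RT 144: heading 330 -> 186
  -- iteration 2/5 --
  RT 120: heading 186 -> 66
  RT 144: heading 66 -> 282
  -- iteration 3/5 --
  RT 120: heading 282 -> 162
  RT 144: heading 162 -> 18
  -- iteration 4/5 --
  RT 120: heading 18 -> 258
  RT 144: heading 258 -> 114
  -- iteration 5/5 --
  RT 120: heading 114 -> 354
  RT 144: heading 354 -> 210
]
BK 6.2: (1,21.2) -> (6.369,24.3) [heading=210, draw]
LT 242: heading 210 -> 92
LT 263: heading 92 -> 355
Final: pos=(6.369,24.3), heading=355, 4 segment(s) drawn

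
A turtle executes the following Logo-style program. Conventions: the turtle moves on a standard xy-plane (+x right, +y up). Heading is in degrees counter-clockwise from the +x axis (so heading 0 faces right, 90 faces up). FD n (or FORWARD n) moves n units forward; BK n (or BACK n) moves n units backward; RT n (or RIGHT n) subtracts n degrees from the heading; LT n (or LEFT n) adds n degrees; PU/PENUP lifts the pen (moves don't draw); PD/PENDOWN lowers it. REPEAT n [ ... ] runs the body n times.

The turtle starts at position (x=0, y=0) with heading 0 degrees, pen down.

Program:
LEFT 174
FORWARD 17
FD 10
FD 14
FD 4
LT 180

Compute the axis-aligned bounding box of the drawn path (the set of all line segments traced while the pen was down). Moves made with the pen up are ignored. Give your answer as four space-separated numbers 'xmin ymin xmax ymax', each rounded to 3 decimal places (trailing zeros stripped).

Executing turtle program step by step:
Start: pos=(0,0), heading=0, pen down
LT 174: heading 0 -> 174
FD 17: (0,0) -> (-16.907,1.777) [heading=174, draw]
FD 10: (-16.907,1.777) -> (-26.852,2.822) [heading=174, draw]
FD 14: (-26.852,2.822) -> (-40.775,4.286) [heading=174, draw]
FD 4: (-40.775,4.286) -> (-44.753,4.704) [heading=174, draw]
LT 180: heading 174 -> 354
Final: pos=(-44.753,4.704), heading=354, 4 segment(s) drawn

Segment endpoints: x in {-44.753, -40.775, -26.852, -16.907, 0}, y in {0, 1.777, 2.822, 4.286, 4.704}
xmin=-44.753, ymin=0, xmax=0, ymax=4.704

Answer: -44.753 0 0 4.704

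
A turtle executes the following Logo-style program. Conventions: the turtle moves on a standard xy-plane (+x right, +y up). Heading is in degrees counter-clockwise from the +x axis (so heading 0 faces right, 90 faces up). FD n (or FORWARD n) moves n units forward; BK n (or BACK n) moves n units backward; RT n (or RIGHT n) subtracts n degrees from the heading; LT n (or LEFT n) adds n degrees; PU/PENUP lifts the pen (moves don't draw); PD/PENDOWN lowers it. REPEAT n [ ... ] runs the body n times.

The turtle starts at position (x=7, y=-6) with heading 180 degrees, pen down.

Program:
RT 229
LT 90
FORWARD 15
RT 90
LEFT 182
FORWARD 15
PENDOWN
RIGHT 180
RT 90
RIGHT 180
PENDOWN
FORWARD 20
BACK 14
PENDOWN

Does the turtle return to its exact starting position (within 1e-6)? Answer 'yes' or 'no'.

Executing turtle program step by step:
Start: pos=(7,-6), heading=180, pen down
RT 229: heading 180 -> 311
LT 90: heading 311 -> 41
FD 15: (7,-6) -> (18.321,3.841) [heading=41, draw]
RT 90: heading 41 -> 311
LT 182: heading 311 -> 133
FD 15: (18.321,3.841) -> (8.091,14.811) [heading=133, draw]
PD: pen down
RT 180: heading 133 -> 313
RT 90: heading 313 -> 223
RT 180: heading 223 -> 43
PD: pen down
FD 20: (8.091,14.811) -> (22.718,28.451) [heading=43, draw]
BK 14: (22.718,28.451) -> (12.479,18.903) [heading=43, draw]
PD: pen down
Final: pos=(12.479,18.903), heading=43, 4 segment(s) drawn

Start position: (7, -6)
Final position: (12.479, 18.903)
Distance = 25.499; >= 1e-6 -> NOT closed

Answer: no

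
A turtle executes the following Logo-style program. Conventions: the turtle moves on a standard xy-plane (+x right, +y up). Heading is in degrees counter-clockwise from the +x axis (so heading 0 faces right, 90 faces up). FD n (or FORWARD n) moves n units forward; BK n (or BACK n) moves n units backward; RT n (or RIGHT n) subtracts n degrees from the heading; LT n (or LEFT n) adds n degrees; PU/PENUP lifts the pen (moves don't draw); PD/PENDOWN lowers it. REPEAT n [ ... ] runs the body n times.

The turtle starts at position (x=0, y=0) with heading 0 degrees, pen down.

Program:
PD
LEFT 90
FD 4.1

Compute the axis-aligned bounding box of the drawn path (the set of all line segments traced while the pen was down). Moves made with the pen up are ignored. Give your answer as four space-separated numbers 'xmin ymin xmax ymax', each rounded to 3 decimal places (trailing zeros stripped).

Answer: 0 0 0 4.1

Derivation:
Executing turtle program step by step:
Start: pos=(0,0), heading=0, pen down
PD: pen down
LT 90: heading 0 -> 90
FD 4.1: (0,0) -> (0,4.1) [heading=90, draw]
Final: pos=(0,4.1), heading=90, 1 segment(s) drawn

Segment endpoints: x in {0, 0}, y in {0, 4.1}
xmin=0, ymin=0, xmax=0, ymax=4.1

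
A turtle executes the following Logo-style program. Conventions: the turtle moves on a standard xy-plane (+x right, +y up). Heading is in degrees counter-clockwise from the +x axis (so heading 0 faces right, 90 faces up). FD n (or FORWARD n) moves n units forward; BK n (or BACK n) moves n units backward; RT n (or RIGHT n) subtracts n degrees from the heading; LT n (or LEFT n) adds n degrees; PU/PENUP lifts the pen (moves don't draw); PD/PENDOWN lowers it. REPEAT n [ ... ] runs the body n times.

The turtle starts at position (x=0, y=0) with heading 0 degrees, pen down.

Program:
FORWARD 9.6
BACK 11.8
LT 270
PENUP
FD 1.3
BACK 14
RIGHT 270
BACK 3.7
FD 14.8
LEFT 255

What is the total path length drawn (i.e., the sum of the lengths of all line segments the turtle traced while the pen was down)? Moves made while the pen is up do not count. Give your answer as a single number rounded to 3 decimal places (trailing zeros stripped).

Executing turtle program step by step:
Start: pos=(0,0), heading=0, pen down
FD 9.6: (0,0) -> (9.6,0) [heading=0, draw]
BK 11.8: (9.6,0) -> (-2.2,0) [heading=0, draw]
LT 270: heading 0 -> 270
PU: pen up
FD 1.3: (-2.2,0) -> (-2.2,-1.3) [heading=270, move]
BK 14: (-2.2,-1.3) -> (-2.2,12.7) [heading=270, move]
RT 270: heading 270 -> 0
BK 3.7: (-2.2,12.7) -> (-5.9,12.7) [heading=0, move]
FD 14.8: (-5.9,12.7) -> (8.9,12.7) [heading=0, move]
LT 255: heading 0 -> 255
Final: pos=(8.9,12.7), heading=255, 2 segment(s) drawn

Segment lengths:
  seg 1: (0,0) -> (9.6,0), length = 9.6
  seg 2: (9.6,0) -> (-2.2,0), length = 11.8
Total = 21.4

Answer: 21.4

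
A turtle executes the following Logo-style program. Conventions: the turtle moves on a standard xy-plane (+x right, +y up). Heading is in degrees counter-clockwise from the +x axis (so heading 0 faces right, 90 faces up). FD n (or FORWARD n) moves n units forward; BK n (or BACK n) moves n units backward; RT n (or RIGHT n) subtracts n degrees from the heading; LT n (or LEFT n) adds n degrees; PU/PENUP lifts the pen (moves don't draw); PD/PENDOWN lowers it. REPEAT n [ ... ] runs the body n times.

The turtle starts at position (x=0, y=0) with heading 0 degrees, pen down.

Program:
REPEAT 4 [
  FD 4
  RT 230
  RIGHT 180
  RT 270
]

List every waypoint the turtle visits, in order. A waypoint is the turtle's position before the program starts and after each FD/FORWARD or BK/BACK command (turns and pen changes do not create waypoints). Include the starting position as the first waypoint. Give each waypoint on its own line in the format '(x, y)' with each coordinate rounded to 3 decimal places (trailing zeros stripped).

Answer: (0, 0)
(4, 0)
(7.064, 2.571)
(7.759, 6.51)
(5.759, 9.974)

Derivation:
Executing turtle program step by step:
Start: pos=(0,0), heading=0, pen down
REPEAT 4 [
  -- iteration 1/4 --
  FD 4: (0,0) -> (4,0) [heading=0, draw]
  RT 230: heading 0 -> 130
  RT 180: heading 130 -> 310
  RT 270: heading 310 -> 40
  -- iteration 2/4 --
  FD 4: (4,0) -> (7.064,2.571) [heading=40, draw]
  RT 230: heading 40 -> 170
  RT 180: heading 170 -> 350
  RT 270: heading 350 -> 80
  -- iteration 3/4 --
  FD 4: (7.064,2.571) -> (7.759,6.51) [heading=80, draw]
  RT 230: heading 80 -> 210
  RT 180: heading 210 -> 30
  RT 270: heading 30 -> 120
  -- iteration 4/4 --
  FD 4: (7.759,6.51) -> (5.759,9.974) [heading=120, draw]
  RT 230: heading 120 -> 250
  RT 180: heading 250 -> 70
  RT 270: heading 70 -> 160
]
Final: pos=(5.759,9.974), heading=160, 4 segment(s) drawn
Waypoints (5 total):
(0, 0)
(4, 0)
(7.064, 2.571)
(7.759, 6.51)
(5.759, 9.974)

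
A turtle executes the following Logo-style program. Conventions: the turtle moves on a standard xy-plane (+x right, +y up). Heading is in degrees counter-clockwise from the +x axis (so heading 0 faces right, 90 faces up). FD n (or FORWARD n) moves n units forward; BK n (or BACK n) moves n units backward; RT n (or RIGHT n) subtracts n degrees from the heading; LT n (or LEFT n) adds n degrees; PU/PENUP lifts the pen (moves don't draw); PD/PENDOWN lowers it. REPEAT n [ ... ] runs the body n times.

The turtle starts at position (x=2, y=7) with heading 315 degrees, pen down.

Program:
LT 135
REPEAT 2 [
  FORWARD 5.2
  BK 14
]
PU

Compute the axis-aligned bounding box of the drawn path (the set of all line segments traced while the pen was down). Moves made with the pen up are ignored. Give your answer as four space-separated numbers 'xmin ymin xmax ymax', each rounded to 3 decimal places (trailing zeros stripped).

Executing turtle program step by step:
Start: pos=(2,7), heading=315, pen down
LT 135: heading 315 -> 90
REPEAT 2 [
  -- iteration 1/2 --
  FD 5.2: (2,7) -> (2,12.2) [heading=90, draw]
  BK 14: (2,12.2) -> (2,-1.8) [heading=90, draw]
  -- iteration 2/2 --
  FD 5.2: (2,-1.8) -> (2,3.4) [heading=90, draw]
  BK 14: (2,3.4) -> (2,-10.6) [heading=90, draw]
]
PU: pen up
Final: pos=(2,-10.6), heading=90, 4 segment(s) drawn

Segment endpoints: x in {2, 2, 2, 2, 2}, y in {-10.6, -1.8, 3.4, 7, 12.2}
xmin=2, ymin=-10.6, xmax=2, ymax=12.2

Answer: 2 -10.6 2 12.2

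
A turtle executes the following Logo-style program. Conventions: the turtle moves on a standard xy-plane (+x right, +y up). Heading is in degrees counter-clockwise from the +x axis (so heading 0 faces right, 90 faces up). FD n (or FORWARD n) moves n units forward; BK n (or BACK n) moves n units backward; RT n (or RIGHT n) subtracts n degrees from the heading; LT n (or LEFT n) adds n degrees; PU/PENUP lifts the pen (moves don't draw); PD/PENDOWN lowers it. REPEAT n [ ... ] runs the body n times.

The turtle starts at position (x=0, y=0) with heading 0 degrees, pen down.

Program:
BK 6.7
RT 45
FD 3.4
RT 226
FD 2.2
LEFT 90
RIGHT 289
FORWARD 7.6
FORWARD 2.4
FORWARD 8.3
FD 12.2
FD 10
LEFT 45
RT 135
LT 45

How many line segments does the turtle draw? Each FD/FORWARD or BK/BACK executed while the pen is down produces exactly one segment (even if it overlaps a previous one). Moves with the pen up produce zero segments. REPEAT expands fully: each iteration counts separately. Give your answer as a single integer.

Answer: 8

Derivation:
Executing turtle program step by step:
Start: pos=(0,0), heading=0, pen down
BK 6.7: (0,0) -> (-6.7,0) [heading=0, draw]
RT 45: heading 0 -> 315
FD 3.4: (-6.7,0) -> (-4.296,-2.404) [heading=315, draw]
RT 226: heading 315 -> 89
FD 2.2: (-4.296,-2.404) -> (-4.257,-0.204) [heading=89, draw]
LT 90: heading 89 -> 179
RT 289: heading 179 -> 250
FD 7.6: (-4.257,-0.204) -> (-6.857,-7.346) [heading=250, draw]
FD 2.4: (-6.857,-7.346) -> (-7.678,-9.601) [heading=250, draw]
FD 8.3: (-7.678,-9.601) -> (-10.516,-17.401) [heading=250, draw]
FD 12.2: (-10.516,-17.401) -> (-14.689,-28.865) [heading=250, draw]
FD 10: (-14.689,-28.865) -> (-18.109,-38.262) [heading=250, draw]
LT 45: heading 250 -> 295
RT 135: heading 295 -> 160
LT 45: heading 160 -> 205
Final: pos=(-18.109,-38.262), heading=205, 8 segment(s) drawn
Segments drawn: 8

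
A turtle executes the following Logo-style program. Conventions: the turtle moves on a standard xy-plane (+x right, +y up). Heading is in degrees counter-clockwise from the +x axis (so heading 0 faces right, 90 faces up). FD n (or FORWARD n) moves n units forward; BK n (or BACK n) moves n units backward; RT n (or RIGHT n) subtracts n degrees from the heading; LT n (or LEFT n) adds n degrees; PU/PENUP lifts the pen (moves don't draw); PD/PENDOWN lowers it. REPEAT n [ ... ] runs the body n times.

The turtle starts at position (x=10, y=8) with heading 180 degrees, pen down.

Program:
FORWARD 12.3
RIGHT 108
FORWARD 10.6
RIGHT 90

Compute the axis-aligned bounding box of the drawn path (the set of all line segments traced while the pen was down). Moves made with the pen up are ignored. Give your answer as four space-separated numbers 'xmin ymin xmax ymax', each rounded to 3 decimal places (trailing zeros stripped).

Executing turtle program step by step:
Start: pos=(10,8), heading=180, pen down
FD 12.3: (10,8) -> (-2.3,8) [heading=180, draw]
RT 108: heading 180 -> 72
FD 10.6: (-2.3,8) -> (0.976,18.081) [heading=72, draw]
RT 90: heading 72 -> 342
Final: pos=(0.976,18.081), heading=342, 2 segment(s) drawn

Segment endpoints: x in {-2.3, 0.976, 10}, y in {8, 8, 18.081}
xmin=-2.3, ymin=8, xmax=10, ymax=18.081

Answer: -2.3 8 10 18.081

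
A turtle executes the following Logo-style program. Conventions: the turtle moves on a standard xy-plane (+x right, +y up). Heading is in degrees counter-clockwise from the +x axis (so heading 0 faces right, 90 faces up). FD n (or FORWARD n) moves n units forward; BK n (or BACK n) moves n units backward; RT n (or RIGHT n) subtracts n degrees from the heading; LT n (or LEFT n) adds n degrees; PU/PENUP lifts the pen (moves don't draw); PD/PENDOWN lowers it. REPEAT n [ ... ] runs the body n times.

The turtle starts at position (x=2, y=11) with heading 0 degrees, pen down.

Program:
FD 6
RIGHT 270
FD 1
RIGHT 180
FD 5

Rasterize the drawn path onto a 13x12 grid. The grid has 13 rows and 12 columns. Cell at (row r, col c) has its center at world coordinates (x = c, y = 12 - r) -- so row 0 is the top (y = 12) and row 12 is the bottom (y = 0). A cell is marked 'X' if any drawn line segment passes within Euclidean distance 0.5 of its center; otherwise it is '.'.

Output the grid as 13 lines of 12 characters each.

Answer: ........X...
..XXXXXXX...
........X...
........X...
........X...
........X...
............
............
............
............
............
............
............

Derivation:
Segment 0: (2,11) -> (8,11)
Segment 1: (8,11) -> (8,12)
Segment 2: (8,12) -> (8,7)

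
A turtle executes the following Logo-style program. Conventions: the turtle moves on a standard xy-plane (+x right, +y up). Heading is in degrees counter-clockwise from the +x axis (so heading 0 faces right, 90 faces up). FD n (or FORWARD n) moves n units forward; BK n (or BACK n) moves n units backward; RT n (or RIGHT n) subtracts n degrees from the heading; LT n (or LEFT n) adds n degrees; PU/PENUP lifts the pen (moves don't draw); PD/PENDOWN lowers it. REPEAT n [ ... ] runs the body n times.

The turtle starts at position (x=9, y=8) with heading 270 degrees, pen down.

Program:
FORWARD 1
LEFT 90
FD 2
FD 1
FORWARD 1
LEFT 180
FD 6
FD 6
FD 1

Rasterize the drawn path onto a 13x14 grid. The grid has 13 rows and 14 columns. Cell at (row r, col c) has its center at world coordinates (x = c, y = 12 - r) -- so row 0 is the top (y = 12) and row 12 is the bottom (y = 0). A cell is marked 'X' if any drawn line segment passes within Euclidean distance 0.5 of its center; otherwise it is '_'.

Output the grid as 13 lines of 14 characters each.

Segment 0: (9,8) -> (9,7)
Segment 1: (9,7) -> (11,7)
Segment 2: (11,7) -> (12,7)
Segment 3: (12,7) -> (13,7)
Segment 4: (13,7) -> (7,7)
Segment 5: (7,7) -> (1,7)
Segment 6: (1,7) -> (0,7)

Answer: ______________
______________
______________
______________
_________X____
XXXXXXXXXXXXXX
______________
______________
______________
______________
______________
______________
______________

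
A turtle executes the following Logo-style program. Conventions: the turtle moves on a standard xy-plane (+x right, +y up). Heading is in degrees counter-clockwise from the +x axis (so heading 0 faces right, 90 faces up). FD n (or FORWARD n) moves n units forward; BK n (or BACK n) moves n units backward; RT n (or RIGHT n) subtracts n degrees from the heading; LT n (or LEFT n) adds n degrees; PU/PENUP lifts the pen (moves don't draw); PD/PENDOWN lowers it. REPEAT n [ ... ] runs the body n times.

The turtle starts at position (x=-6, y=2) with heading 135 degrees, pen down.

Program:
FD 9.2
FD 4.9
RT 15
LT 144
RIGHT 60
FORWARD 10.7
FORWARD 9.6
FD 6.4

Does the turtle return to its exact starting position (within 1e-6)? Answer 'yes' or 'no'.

Executing turtle program step by step:
Start: pos=(-6,2), heading=135, pen down
FD 9.2: (-6,2) -> (-12.505,8.505) [heading=135, draw]
FD 4.9: (-12.505,8.505) -> (-15.97,11.97) [heading=135, draw]
RT 15: heading 135 -> 120
LT 144: heading 120 -> 264
RT 60: heading 264 -> 204
FD 10.7: (-15.97,11.97) -> (-25.745,7.618) [heading=204, draw]
FD 9.6: (-25.745,7.618) -> (-34.515,3.713) [heading=204, draw]
FD 6.4: (-34.515,3.713) -> (-40.362,1.11) [heading=204, draw]
Final: pos=(-40.362,1.11), heading=204, 5 segment(s) drawn

Start position: (-6, 2)
Final position: (-40.362, 1.11)
Distance = 34.373; >= 1e-6 -> NOT closed

Answer: no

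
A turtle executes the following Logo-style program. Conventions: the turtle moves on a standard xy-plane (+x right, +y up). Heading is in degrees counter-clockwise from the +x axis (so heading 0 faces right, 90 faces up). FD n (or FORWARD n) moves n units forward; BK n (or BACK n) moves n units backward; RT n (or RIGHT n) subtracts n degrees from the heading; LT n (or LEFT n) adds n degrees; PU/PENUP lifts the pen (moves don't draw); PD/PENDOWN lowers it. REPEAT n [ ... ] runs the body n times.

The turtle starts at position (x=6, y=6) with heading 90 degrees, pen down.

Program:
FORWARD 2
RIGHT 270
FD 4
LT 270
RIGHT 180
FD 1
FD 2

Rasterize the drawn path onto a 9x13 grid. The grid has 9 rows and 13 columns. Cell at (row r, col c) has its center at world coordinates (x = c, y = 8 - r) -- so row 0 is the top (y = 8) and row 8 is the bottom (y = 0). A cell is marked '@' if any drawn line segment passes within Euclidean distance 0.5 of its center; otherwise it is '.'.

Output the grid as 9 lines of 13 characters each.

Segment 0: (6,6) -> (6,8)
Segment 1: (6,8) -> (2,8)
Segment 2: (2,8) -> (2,7)
Segment 3: (2,7) -> (2,5)

Answer: ..@@@@@......
..@...@......
..@...@......
..@..........
.............
.............
.............
.............
.............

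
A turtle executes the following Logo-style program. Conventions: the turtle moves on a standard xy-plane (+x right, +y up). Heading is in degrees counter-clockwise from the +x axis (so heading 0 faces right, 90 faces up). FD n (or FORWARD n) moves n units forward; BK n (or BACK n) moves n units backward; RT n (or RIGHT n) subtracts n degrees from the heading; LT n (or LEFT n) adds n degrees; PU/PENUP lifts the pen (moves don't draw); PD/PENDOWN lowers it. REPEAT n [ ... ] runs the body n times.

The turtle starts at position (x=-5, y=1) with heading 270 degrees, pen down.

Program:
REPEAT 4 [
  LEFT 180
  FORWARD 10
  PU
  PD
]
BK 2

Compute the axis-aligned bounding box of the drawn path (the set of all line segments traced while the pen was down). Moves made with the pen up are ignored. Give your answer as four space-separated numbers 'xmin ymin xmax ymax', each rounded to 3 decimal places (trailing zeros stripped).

Executing turtle program step by step:
Start: pos=(-5,1), heading=270, pen down
REPEAT 4 [
  -- iteration 1/4 --
  LT 180: heading 270 -> 90
  FD 10: (-5,1) -> (-5,11) [heading=90, draw]
  PU: pen up
  PD: pen down
  -- iteration 2/4 --
  LT 180: heading 90 -> 270
  FD 10: (-5,11) -> (-5,1) [heading=270, draw]
  PU: pen up
  PD: pen down
  -- iteration 3/4 --
  LT 180: heading 270 -> 90
  FD 10: (-5,1) -> (-5,11) [heading=90, draw]
  PU: pen up
  PD: pen down
  -- iteration 4/4 --
  LT 180: heading 90 -> 270
  FD 10: (-5,11) -> (-5,1) [heading=270, draw]
  PU: pen up
  PD: pen down
]
BK 2: (-5,1) -> (-5,3) [heading=270, draw]
Final: pos=(-5,3), heading=270, 5 segment(s) drawn

Segment endpoints: x in {-5, -5, -5, -5, -5, -5}, y in {1, 3, 11}
xmin=-5, ymin=1, xmax=-5, ymax=11

Answer: -5 1 -5 11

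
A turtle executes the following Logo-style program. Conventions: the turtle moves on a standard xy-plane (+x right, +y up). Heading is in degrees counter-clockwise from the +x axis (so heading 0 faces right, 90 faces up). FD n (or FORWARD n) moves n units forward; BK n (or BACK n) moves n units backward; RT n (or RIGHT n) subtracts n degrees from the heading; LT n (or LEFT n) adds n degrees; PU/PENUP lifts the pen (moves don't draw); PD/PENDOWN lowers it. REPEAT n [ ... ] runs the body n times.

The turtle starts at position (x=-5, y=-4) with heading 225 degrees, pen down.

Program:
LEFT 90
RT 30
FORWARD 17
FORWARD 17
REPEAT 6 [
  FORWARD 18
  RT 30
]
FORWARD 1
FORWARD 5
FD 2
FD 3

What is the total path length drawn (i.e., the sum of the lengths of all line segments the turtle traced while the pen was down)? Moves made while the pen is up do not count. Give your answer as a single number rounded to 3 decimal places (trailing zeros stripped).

Answer: 153

Derivation:
Executing turtle program step by step:
Start: pos=(-5,-4), heading=225, pen down
LT 90: heading 225 -> 315
RT 30: heading 315 -> 285
FD 17: (-5,-4) -> (-0.6,-20.421) [heading=285, draw]
FD 17: (-0.6,-20.421) -> (3.8,-36.841) [heading=285, draw]
REPEAT 6 [
  -- iteration 1/6 --
  FD 18: (3.8,-36.841) -> (8.459,-54.228) [heading=285, draw]
  RT 30: heading 285 -> 255
  -- iteration 2/6 --
  FD 18: (8.459,-54.228) -> (3.8,-71.615) [heading=255, draw]
  RT 30: heading 255 -> 225
  -- iteration 3/6 --
  FD 18: (3.8,-71.615) -> (-8.928,-84.343) [heading=225, draw]
  RT 30: heading 225 -> 195
  -- iteration 4/6 --
  FD 18: (-8.928,-84.343) -> (-26.315,-89.001) [heading=195, draw]
  RT 30: heading 195 -> 165
  -- iteration 5/6 --
  FD 18: (-26.315,-89.001) -> (-43.701,-84.343) [heading=165, draw]
  RT 30: heading 165 -> 135
  -- iteration 6/6 --
  FD 18: (-43.701,-84.343) -> (-56.429,-71.615) [heading=135, draw]
  RT 30: heading 135 -> 105
]
FD 1: (-56.429,-71.615) -> (-56.688,-70.649) [heading=105, draw]
FD 5: (-56.688,-70.649) -> (-57.982,-65.819) [heading=105, draw]
FD 2: (-57.982,-65.819) -> (-58.5,-63.887) [heading=105, draw]
FD 3: (-58.5,-63.887) -> (-59.276,-60.99) [heading=105, draw]
Final: pos=(-59.276,-60.99), heading=105, 12 segment(s) drawn

Segment lengths:
  seg 1: (-5,-4) -> (-0.6,-20.421), length = 17
  seg 2: (-0.6,-20.421) -> (3.8,-36.841), length = 17
  seg 3: (3.8,-36.841) -> (8.459,-54.228), length = 18
  seg 4: (8.459,-54.228) -> (3.8,-71.615), length = 18
  seg 5: (3.8,-71.615) -> (-8.928,-84.343), length = 18
  seg 6: (-8.928,-84.343) -> (-26.315,-89.001), length = 18
  seg 7: (-26.315,-89.001) -> (-43.701,-84.343), length = 18
  seg 8: (-43.701,-84.343) -> (-56.429,-71.615), length = 18
  seg 9: (-56.429,-71.615) -> (-56.688,-70.649), length = 1
  seg 10: (-56.688,-70.649) -> (-57.982,-65.819), length = 5
  seg 11: (-57.982,-65.819) -> (-58.5,-63.887), length = 2
  seg 12: (-58.5,-63.887) -> (-59.276,-60.99), length = 3
Total = 153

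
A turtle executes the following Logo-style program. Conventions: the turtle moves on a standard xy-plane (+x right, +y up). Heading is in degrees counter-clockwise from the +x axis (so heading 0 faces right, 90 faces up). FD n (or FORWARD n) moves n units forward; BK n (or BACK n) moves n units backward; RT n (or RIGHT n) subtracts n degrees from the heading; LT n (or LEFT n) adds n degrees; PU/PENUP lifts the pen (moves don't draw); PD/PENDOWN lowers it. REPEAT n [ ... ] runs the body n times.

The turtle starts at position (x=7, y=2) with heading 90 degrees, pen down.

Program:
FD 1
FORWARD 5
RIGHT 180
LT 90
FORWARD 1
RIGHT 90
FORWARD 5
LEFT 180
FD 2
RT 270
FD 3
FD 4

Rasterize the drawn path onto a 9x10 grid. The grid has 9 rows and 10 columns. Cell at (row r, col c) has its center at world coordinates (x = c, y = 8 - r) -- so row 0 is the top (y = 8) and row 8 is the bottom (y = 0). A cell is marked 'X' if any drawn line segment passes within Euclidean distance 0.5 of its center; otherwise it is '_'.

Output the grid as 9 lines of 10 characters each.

Segment 0: (7,2) -> (7,3)
Segment 1: (7,3) -> (7,8)
Segment 2: (7,8) -> (8,8)
Segment 3: (8,8) -> (8,3)
Segment 4: (8,3) -> (8,5)
Segment 5: (8,5) -> (5,5)
Segment 6: (5,5) -> (1,5)

Answer: _______XX_
_______XX_
_______XX_
_XXXXXXXX_
_______XX_
_______XX_
_______X__
__________
__________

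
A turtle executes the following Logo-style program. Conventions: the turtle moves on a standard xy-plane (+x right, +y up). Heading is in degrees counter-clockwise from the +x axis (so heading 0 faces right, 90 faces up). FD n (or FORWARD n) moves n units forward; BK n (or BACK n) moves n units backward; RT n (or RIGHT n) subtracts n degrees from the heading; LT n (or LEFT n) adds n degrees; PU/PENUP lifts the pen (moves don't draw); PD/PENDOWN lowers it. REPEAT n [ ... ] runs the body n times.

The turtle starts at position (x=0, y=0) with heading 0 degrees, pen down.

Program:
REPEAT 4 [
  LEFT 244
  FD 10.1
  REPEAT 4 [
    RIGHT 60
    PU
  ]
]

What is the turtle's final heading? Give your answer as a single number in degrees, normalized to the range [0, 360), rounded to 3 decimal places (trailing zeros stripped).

Executing turtle program step by step:
Start: pos=(0,0), heading=0, pen down
REPEAT 4 [
  -- iteration 1/4 --
  LT 244: heading 0 -> 244
  FD 10.1: (0,0) -> (-4.428,-9.078) [heading=244, draw]
  REPEAT 4 [
    -- iteration 1/4 --
    RT 60: heading 244 -> 184
    PU: pen up
    -- iteration 2/4 --
    RT 60: heading 184 -> 124
    PU: pen up
    -- iteration 3/4 --
    RT 60: heading 124 -> 64
    PU: pen up
    -- iteration 4/4 --
    RT 60: heading 64 -> 4
    PU: pen up
  ]
  -- iteration 2/4 --
  LT 244: heading 4 -> 248
  FD 10.1: (-4.428,-9.078) -> (-8.211,-18.442) [heading=248, move]
  REPEAT 4 [
    -- iteration 1/4 --
    RT 60: heading 248 -> 188
    PU: pen up
    -- iteration 2/4 --
    RT 60: heading 188 -> 128
    PU: pen up
    -- iteration 3/4 --
    RT 60: heading 128 -> 68
    PU: pen up
    -- iteration 4/4 --
    RT 60: heading 68 -> 8
    PU: pen up
  ]
  -- iteration 3/4 --
  LT 244: heading 8 -> 252
  FD 10.1: (-8.211,-18.442) -> (-11.332,-28.048) [heading=252, move]
  REPEAT 4 [
    -- iteration 1/4 --
    RT 60: heading 252 -> 192
    PU: pen up
    -- iteration 2/4 --
    RT 60: heading 192 -> 132
    PU: pen up
    -- iteration 3/4 --
    RT 60: heading 132 -> 72
    PU: pen up
    -- iteration 4/4 --
    RT 60: heading 72 -> 12
    PU: pen up
  ]
  -- iteration 4/4 --
  LT 244: heading 12 -> 256
  FD 10.1: (-11.332,-28.048) -> (-13.776,-37.848) [heading=256, move]
  REPEAT 4 [
    -- iteration 1/4 --
    RT 60: heading 256 -> 196
    PU: pen up
    -- iteration 2/4 --
    RT 60: heading 196 -> 136
    PU: pen up
    -- iteration 3/4 --
    RT 60: heading 136 -> 76
    PU: pen up
    -- iteration 4/4 --
    RT 60: heading 76 -> 16
    PU: pen up
  ]
]
Final: pos=(-13.776,-37.848), heading=16, 1 segment(s) drawn

Answer: 16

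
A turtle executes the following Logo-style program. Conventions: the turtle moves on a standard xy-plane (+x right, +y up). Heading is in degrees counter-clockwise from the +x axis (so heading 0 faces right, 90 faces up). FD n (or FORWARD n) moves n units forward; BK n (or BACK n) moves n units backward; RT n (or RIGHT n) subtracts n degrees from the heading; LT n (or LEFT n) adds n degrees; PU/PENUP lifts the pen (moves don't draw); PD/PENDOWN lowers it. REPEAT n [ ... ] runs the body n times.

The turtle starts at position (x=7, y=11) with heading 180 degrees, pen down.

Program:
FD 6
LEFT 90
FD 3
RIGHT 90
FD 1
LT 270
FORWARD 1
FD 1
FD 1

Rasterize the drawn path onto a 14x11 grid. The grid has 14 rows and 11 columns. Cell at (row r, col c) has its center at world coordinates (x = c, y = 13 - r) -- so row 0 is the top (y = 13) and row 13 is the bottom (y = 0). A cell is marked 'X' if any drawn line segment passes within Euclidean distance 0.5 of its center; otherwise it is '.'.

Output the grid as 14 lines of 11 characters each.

Answer: ...........
...........
XXXXXXXX...
XX.........
XX.........
XX.........
...........
...........
...........
...........
...........
...........
...........
...........

Derivation:
Segment 0: (7,11) -> (1,11)
Segment 1: (1,11) -> (1,8)
Segment 2: (1,8) -> (-0,8)
Segment 3: (-0,8) -> (-0,9)
Segment 4: (-0,9) -> (0,10)
Segment 5: (0,10) -> (0,11)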